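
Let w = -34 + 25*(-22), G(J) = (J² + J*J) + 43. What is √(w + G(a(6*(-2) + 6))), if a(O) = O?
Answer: I*√469 ≈ 21.656*I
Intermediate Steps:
G(J) = 43 + 2*J² (G(J) = (J² + J²) + 43 = 2*J² + 43 = 43 + 2*J²)
w = -584 (w = -34 - 550 = -584)
√(w + G(a(6*(-2) + 6))) = √(-584 + (43 + 2*(6*(-2) + 6)²)) = √(-584 + (43 + 2*(-12 + 6)²)) = √(-584 + (43 + 2*(-6)²)) = √(-584 + (43 + 2*36)) = √(-584 + (43 + 72)) = √(-584 + 115) = √(-469) = I*√469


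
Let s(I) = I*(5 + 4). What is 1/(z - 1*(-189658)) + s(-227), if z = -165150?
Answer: -50069843/24508 ≈ -2043.0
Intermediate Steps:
s(I) = 9*I (s(I) = I*9 = 9*I)
1/(z - 1*(-189658)) + s(-227) = 1/(-165150 - 1*(-189658)) + 9*(-227) = 1/(-165150 + 189658) - 2043 = 1/24508 - 2043 = -50069843/24508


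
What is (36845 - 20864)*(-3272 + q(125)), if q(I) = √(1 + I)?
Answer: -52289832 + 47943*√14 ≈ -5.2110e+7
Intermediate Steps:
(36845 - 20864)*(-3272 + q(125)) = (36845 - 20864)*(-3272 + √(1 + 125)) = 15981*(-3272 + √126) = 15981*(-3272 + 3*√14) = -52289832 + 47943*√14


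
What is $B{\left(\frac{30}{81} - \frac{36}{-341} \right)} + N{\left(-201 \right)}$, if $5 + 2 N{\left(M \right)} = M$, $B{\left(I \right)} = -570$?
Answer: $-673$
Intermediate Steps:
$N{\left(M \right)} = - \frac{5}{2} + \frac{M}{2}$
$B{\left(\frac{30}{81} - \frac{36}{-341} \right)} + N{\left(-201 \right)} = -570 + \left(- \frac{5}{2} + \frac{1}{2} \left(-201\right)\right) = -570 - 103 = -673$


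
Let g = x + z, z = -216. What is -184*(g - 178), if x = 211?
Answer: 33672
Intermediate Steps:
g = -5 (g = 211 - 216 = -5)
-184*(g - 178) = -184*(-5 - 178) = -184*(-183) = 33672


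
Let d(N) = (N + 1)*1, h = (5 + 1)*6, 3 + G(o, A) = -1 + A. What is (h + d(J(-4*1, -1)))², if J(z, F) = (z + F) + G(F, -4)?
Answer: 576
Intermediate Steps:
G(o, A) = -4 + A (G(o, A) = -3 + (-1 + A) = -4 + A)
J(z, F) = -8 + F + z (J(z, F) = (z + F) + (-4 - 4) = (F + z) - 8 = -8 + F + z)
h = 36 (h = 6*6 = 36)
d(N) = 1 + N (d(N) = (1 + N)*1 = 1 + N)
(h + d(J(-4*1, -1)))² = (36 + (1 + (-8 - 1 - 4*1)))² = (36 + (1 + (-8 - 1 - 4)))² = (36 + (1 - 13))² = (36 - 12)² = 24² = 576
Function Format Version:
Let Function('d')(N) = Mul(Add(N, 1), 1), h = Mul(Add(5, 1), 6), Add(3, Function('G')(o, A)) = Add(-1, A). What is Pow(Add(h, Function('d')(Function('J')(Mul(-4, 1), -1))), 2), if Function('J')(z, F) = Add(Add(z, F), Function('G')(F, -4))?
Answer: 576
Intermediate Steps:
Function('G')(o, A) = Add(-4, A) (Function('G')(o, A) = Add(-3, Add(-1, A)) = Add(-4, A))
Function('J')(z, F) = Add(-8, F, z) (Function('J')(z, F) = Add(Add(z, F), Add(-4, -4)) = Add(Add(F, z), -8) = Add(-8, F, z))
h = 36 (h = Mul(6, 6) = 36)
Function('d')(N) = Add(1, N) (Function('d')(N) = Mul(Add(1, N), 1) = Add(1, N))
Pow(Add(h, Function('d')(Function('J')(Mul(-4, 1), -1))), 2) = Pow(Add(36, Add(1, Add(-8, -1, Mul(-4, 1)))), 2) = Pow(Add(36, Add(1, Add(-8, -1, -4))), 2) = Pow(Add(36, Add(1, -13)), 2) = Pow(Add(36, -12), 2) = Pow(24, 2) = 576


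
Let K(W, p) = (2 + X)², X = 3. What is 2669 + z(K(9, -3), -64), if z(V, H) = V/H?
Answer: 170791/64 ≈ 2668.6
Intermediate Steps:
K(W, p) = 25 (K(W, p) = (2 + 3)² = 5² = 25)
2669 + z(K(9, -3), -64) = 2669 + 25/(-64) = 2669 + 25*(-1/64) = 2669 - 25/64 = 170791/64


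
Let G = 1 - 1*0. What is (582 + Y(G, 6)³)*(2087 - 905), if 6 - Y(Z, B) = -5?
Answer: 2261166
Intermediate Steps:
G = 1 (G = 1 + 0 = 1)
Y(Z, B) = 11 (Y(Z, B) = 6 - 1*(-5) = 6 + 5 = 11)
(582 + Y(G, 6)³)*(2087 - 905) = (582 + 11³)*(2087 - 905) = (582 + 1331)*1182 = 1913*1182 = 2261166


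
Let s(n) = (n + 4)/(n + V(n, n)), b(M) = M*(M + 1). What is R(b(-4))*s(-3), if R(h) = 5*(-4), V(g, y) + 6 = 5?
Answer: 5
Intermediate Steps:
V(g, y) = -1 (V(g, y) = -6 + 5 = -1)
b(M) = M*(1 + M)
R(h) = -20
s(n) = (4 + n)/(-1 + n) (s(n) = (n + 4)/(n - 1) = (4 + n)/(-1 + n))
R(b(-4))*s(-3) = -20*(4 - 3)/(-1 - 3) = -20/(-4) = -(-5) = -20*(-1/4) = 5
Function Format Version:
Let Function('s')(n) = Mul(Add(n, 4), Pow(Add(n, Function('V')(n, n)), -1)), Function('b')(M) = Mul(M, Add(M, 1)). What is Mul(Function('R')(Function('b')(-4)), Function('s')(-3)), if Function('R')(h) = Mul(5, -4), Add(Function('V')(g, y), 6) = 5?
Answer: 5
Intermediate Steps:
Function('V')(g, y) = -1 (Function('V')(g, y) = Add(-6, 5) = -1)
Function('b')(M) = Mul(M, Add(1, M))
Function('R')(h) = -20
Function('s')(n) = Mul(Pow(Add(-1, n), -1), Add(4, n)) (Function('s')(n) = Mul(Add(n, 4), Pow(Add(n, -1), -1)) = Mul(Add(4, n), Pow(Add(-1, n), -1)) = Mul(Pow(Add(-1, n), -1), Add(4, n)))
Mul(Function('R')(Function('b')(-4)), Function('s')(-3)) = Mul(-20, Mul(Pow(Add(-1, -3), -1), Add(4, -3))) = Mul(-20, Mul(Pow(-4, -1), 1)) = Mul(-20, Mul(Rational(-1, 4), 1)) = Mul(-20, Rational(-1, 4)) = 5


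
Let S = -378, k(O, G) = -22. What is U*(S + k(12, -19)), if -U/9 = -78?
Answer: -280800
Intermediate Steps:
U = 702 (U = -9*(-78) = 702)
U*(S + k(12, -19)) = 702*(-378 - 22) = 702*(-400) = -280800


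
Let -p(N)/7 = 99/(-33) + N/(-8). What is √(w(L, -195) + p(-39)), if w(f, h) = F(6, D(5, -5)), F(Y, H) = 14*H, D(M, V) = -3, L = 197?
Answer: 21*I*√2/4 ≈ 7.4246*I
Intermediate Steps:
w(f, h) = -42 (w(f, h) = 14*(-3) = -42)
p(N) = 21 + 7*N/8 (p(N) = -7*(99/(-33) + N/(-8)) = -7*(99*(-1/33) + N*(-⅛)) = -7*(-3 - N/8) = 21 + 7*N/8)
√(w(L, -195) + p(-39)) = √(-42 + (21 + (7/8)*(-39))) = √(-42 + (21 - 273/8)) = √(-42 - 105/8) = √(-441/8) = 21*I*√2/4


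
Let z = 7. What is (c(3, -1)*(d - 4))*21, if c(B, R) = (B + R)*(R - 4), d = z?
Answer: -630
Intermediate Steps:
d = 7
c(B, R) = (-4 + R)*(B + R) (c(B, R) = (B + R)*(-4 + R) = (-4 + R)*(B + R))
(c(3, -1)*(d - 4))*21 = (((-1)**2 - 4*3 - 4*(-1) + 3*(-1))*(7 - 4))*21 = ((1 - 12 + 4 - 3)*3)*21 = -10*3*21 = -30*21 = -630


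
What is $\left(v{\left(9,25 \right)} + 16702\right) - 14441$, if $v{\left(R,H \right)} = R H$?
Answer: $2486$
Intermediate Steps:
$v{\left(R,H \right)} = H R$
$\left(v{\left(9,25 \right)} + 16702\right) - 14441 = \left(25 \cdot 9 + 16702\right) - 14441 = \left(225 + 16702\right) - 14441 = 16927 - 14441 = 2486$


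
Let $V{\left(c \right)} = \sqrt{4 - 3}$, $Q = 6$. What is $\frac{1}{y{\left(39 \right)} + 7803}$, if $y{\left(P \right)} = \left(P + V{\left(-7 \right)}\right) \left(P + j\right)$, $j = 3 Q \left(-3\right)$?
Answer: $\frac{1}{7203} \approx 0.00013883$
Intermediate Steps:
$V{\left(c \right)} = 1$ ($V{\left(c \right)} = \sqrt{1} = 1$)
$j = -54$ ($j = 3 \cdot 6 \left(-3\right) = 18 \left(-3\right) = -54$)
$y{\left(P \right)} = \left(1 + P\right) \left(-54 + P\right)$ ($y{\left(P \right)} = \left(P + 1\right) \left(P - 54\right) = \left(1 + P\right) \left(-54 + P\right)$)
$\frac{1}{y{\left(39 \right)} + 7803} = \frac{1}{\left(-54 + 39^{2} - 2067\right) + 7803} = \frac{1}{\left(-54 + 1521 - 2067\right) + 7803} = \frac{1}{-600 + 7803} = \frac{1}{7203}$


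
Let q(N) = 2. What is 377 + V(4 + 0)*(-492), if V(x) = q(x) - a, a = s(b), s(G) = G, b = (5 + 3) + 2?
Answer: 4313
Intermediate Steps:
b = 10 (b = 8 + 2 = 10)
a = 10
V(x) = -8 (V(x) = 2 - 1*10 = 2 - 10 = -8)
377 + V(4 + 0)*(-492) = 377 - 8*(-492) = 377 + 3936 = 4313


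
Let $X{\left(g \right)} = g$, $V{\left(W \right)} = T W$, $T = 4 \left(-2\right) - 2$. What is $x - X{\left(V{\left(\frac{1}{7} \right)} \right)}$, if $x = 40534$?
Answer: $\frac{283748}{7} \approx 40535.0$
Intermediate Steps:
$T = -10$ ($T = -8 - 2 = -10$)
$V{\left(W \right)} = - 10 W$
$x - X{\left(V{\left(\frac{1}{7} \right)} \right)} = 40534 - - \frac{10}{7} = 40534 + \frac{10}{7} = \frac{283748}{7}$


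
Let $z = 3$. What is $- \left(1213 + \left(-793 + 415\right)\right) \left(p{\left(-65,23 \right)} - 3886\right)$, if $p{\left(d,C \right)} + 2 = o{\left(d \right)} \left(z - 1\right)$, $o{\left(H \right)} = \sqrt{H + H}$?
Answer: $3246480 - 1670 i \sqrt{130} \approx 3.2465 \cdot 10^{6} - 19041.0 i$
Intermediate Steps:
$o{\left(H \right)} = \sqrt{2} \sqrt{H}$ ($o{\left(H \right)} = \sqrt{2 H} = \sqrt{2} \sqrt{H}$)
$p{\left(d,C \right)} = -2 + 2 \sqrt{2} \sqrt{d}$ ($p{\left(d,C \right)} = -2 + \sqrt{2} \sqrt{d} \left(3 - 1\right) = -2 + \sqrt{2} \sqrt{d} 2 = -2 + 2 \sqrt{2} \sqrt{d}$)
$- \left(1213 + \left(-793 + 415\right)\right) \left(p{\left(-65,23 \right)} - 3886\right) = - \left(1213 + \left(-793 + 415\right)\right) \left(\left(-2 + 2 \sqrt{2} \sqrt{-65}\right) - 3886\right) = - \left(1213 - 378\right) \left(\left(-2 + 2 \sqrt{2} i \sqrt{65}\right) - 3886\right) = - 835 \left(\left(-2 + 2 i \sqrt{130}\right) - 3886\right) = - 835 \left(-3888 + 2 i \sqrt{130}\right) = - (-3246480 + 1670 i \sqrt{130}) = 3246480 - 1670 i \sqrt{130}$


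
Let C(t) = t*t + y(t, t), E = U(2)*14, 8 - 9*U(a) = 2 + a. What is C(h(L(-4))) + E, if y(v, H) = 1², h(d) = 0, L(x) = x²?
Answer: 65/9 ≈ 7.2222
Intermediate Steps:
U(a) = ⅔ - a/9 (U(a) = 8/9 - (2 + a)/9 = 8/9 + (-2/9 - a/9) = ⅔ - a/9)
y(v, H) = 1
E = 56/9 (E = (⅔ - ⅑*2)*14 = (⅔ - 2/9)*14 = (4/9)*14 = 56/9 ≈ 6.2222)
C(t) = 1 + t² (C(t) = t*t + 1 = t² + 1 = 1 + t²)
C(h(L(-4))) + E = (1 + 0²) + 56/9 = (1 + 0) + 56/9 = 1 + 56/9 = 65/9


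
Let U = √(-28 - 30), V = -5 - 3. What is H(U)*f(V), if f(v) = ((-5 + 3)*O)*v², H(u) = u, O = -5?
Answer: 640*I*√58 ≈ 4874.1*I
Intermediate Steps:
V = -8
U = I*√58 (U = √(-58) = I*√58 ≈ 7.6158*I)
f(v) = 10*v² (f(v) = ((-5 + 3)*(-5))*v² = (-2*(-5))*v² = 10*v²)
H(U)*f(V) = (I*√58)*(10*(-8)²) = (I*√58)*(10*64) = (I*√58)*640 = 640*I*√58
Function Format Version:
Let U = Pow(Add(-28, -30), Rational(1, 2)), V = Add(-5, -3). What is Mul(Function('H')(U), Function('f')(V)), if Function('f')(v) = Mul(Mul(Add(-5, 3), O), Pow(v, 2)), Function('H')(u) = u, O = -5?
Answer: Mul(640, I, Pow(58, Rational(1, 2))) ≈ Mul(4874.1, I)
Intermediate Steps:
V = -8
U = Mul(I, Pow(58, Rational(1, 2))) (U = Pow(-58, Rational(1, 2)) = Mul(I, Pow(58, Rational(1, 2))) ≈ Mul(7.6158, I))
Function('f')(v) = Mul(10, Pow(v, 2)) (Function('f')(v) = Mul(Mul(Add(-5, 3), -5), Pow(v, 2)) = Mul(Mul(-2, -5), Pow(v, 2)) = Mul(10, Pow(v, 2)))
Mul(Function('H')(U), Function('f')(V)) = Mul(Mul(I, Pow(58, Rational(1, 2))), Mul(10, Pow(-8, 2))) = Mul(Mul(I, Pow(58, Rational(1, 2))), Mul(10, 64)) = Mul(Mul(I, Pow(58, Rational(1, 2))), 640) = Mul(640, I, Pow(58, Rational(1, 2)))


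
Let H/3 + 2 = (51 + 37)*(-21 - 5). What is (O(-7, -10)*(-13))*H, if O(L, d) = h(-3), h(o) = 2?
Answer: 178620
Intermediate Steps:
H = -6870 (H = -6 + 3*((51 + 37)*(-21 - 5)) = -6 + 3*(88*(-26)) = -6 + 3*(-2288) = -6 - 6864 = -6870)
O(L, d) = 2
(O(-7, -10)*(-13))*H = (2*(-13))*(-6870) = -26*(-6870) = 178620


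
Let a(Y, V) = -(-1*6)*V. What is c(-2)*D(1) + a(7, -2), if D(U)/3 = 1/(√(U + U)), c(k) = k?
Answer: -12 - 3*√2 ≈ -16.243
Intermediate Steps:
D(U) = 3*√2/(2*√U) (D(U) = 3/(√(U + U)) = 3/(√(2*U)) = 3/((√2*√U)) = 3*(√2/(2*√U)) = 3*√2/(2*√U))
a(Y, V) = 6*V (a(Y, V) = -(-6)*V = 6*V)
c(-2)*D(1) + a(7, -2) = -3*√2/√1 + 6*(-2) = -3*√2 - 12 = -12 - 3*√2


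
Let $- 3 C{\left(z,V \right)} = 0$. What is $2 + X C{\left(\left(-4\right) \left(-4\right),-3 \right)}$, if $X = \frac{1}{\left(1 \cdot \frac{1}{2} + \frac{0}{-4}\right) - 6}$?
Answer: $2$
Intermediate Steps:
$C{\left(z,V \right)} = 0$ ($C{\left(z,V \right)} = \left(- \frac{1}{3}\right) 0 = 0$)
$X = - \frac{2}{11}$ ($X = \frac{1}{\left(1 \cdot \frac{1}{2} + 0 \left(- \frac{1}{4}\right)\right) - 6} = \frac{1}{\left(\frac{1}{2} + 0\right) - 6} = \frac{1}{\frac{1}{2} - 6} = \frac{1}{- \frac{11}{2}} = - \frac{2}{11} \approx -0.18182$)
$2 + X C{\left(\left(-4\right) \left(-4\right),-3 \right)} = 2 - 0 = 2 + 0 = 2$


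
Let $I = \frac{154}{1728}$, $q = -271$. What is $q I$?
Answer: $- \frac{20867}{864} \approx -24.152$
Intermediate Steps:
$I = \frac{77}{864}$ ($I = 154 \cdot \frac{1}{1728} = \frac{77}{864} \approx 0.08912$)
$q I = \left(-271\right) \frac{77}{864} = - \frac{20867}{864}$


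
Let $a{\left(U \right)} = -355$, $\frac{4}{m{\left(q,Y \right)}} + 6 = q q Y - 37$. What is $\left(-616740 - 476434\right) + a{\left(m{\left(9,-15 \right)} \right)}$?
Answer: $-1093529$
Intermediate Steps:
$m{\left(q,Y \right)} = \frac{4}{-43 + Y q^{2}}$ ($m{\left(q,Y \right)} = \frac{4}{-6 + \left(q q Y - 37\right)} = \frac{4}{-6 + \left(q^{2} Y - 37\right)} = \frac{4}{-6 + \left(Y q^{2} - 37\right)} = \frac{4}{-6 + \left(-37 + Y q^{2}\right)} = \frac{4}{-43 + Y q^{2}}$)
$\left(-616740 - 476434\right) + a{\left(m{\left(9,-15 \right)} \right)} = \left(-616740 - 476434\right) - 355 = -1093174 - 355 = -1093529$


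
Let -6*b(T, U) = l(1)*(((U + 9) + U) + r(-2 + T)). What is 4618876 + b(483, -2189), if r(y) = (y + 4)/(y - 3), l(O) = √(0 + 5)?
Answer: 4618876 + 2087897*√5/2868 ≈ 4.6205e+6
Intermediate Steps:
l(O) = √5
r(y) = (4 + y)/(-3 + y)
b(T, U) = -√5*(9 + 2*U + (2 + T)/(-5 + T))/6 (b(T, U) = -√5*(((U + 9) + U) + (4 + (-2 + T))/(-3 + (-2 + T)))/6 = -√5*(((9 + U) + U) + (2 + T)/(-5 + T))/6 = -√5*((9 + 2*U) + (2 + T)/(-5 + T))/6 = -√5*(9 + 2*U + (2 + T)/(-5 + T))/6)
4618876 + b(483, -2189) = 4618876 + √5*(-2 - 1*483 - (-5 + 483)*(9 + 2*(-2189)))/(6*(-5 + 483)) = 4618876 + (⅙)*√5*(-2 - 483 - 1*478*(9 - 4378))/478 = 4618876 + (⅙)*√5*(1/478)*(-2 - 483 - 1*478*(-4369)) = 4618876 + (⅙)*√5*(1/478)*(-2 - 483 + 2088382) = 4618876 + (⅙)*√5*(1/478)*2087897 = 4618876 + 2087897*√5/2868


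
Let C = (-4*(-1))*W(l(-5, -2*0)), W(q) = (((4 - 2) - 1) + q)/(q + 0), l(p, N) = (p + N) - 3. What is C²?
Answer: 49/4 ≈ 12.250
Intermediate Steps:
l(p, N) = -3 + N + p (l(p, N) = (N + p) - 3 = -3 + N + p)
W(q) = (1 + q)/q (W(q) = ((2 - 1) + q)/q = (1 + q)/q)
C = 7/2 (C = (-4*(-1))*((1 + (-3 - 2*0 - 5))/(-3 - 2*0 - 5)) = 4*((1 + (-3 + 0 - 5))/(-3 + 0 - 5)) = 4*((1 - 8)/(-8)) = 4*(-⅛*(-7)) = 4*(7/8) = 7/2 ≈ 3.5000)
C² = (7/2)² = 49/4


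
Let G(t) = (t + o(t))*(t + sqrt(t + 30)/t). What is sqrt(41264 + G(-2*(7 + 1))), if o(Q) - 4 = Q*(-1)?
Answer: sqrt(164800 - sqrt(14))/2 ≈ 202.98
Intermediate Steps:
o(Q) = 4 - Q (o(Q) = 4 + Q*(-1) = 4 - Q)
G(t) = 4*t + 4*sqrt(30 + t)/t (G(t) = (t + (4 - t))*(t + sqrt(t + 30)/t) = 4*(t + sqrt(30 + t)/t) = 4*t + 4*sqrt(30 + t)/t)
sqrt(41264 + G(-2*(7 + 1))) = sqrt(41264 + (4*(-2*(7 + 1)) + 4*sqrt(30 - 2*(7 + 1))/((-2*(7 + 1))))) = sqrt(41264 + (4*(-2*8) + 4*sqrt(30 - 2*8)/((-2*8)))) = sqrt(41264 + (4*(-16) + 4*sqrt(30 - 16)/(-16))) = sqrt(41264 + (-64 + 4*(-1/16)*sqrt(14))) = sqrt(41264 + (-64 - sqrt(14)/4)) = sqrt(41200 - sqrt(14)/4)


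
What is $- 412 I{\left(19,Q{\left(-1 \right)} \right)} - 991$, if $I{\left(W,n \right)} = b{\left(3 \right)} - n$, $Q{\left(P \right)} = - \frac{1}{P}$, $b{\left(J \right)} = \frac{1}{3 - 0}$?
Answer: $- \frac{2149}{3} \approx -716.33$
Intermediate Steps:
$b{\left(J \right)} = \frac{1}{3}$ ($b{\left(J \right)} = \frac{1}{3 + 0} = \frac{1}{3}$)
$I{\left(W,n \right)} = \frac{1}{3} - n$
$- 412 I{\left(19,Q{\left(-1 \right)} \right)} - 991 = - 412 \left(\frac{1}{3} - - \frac{1}{-1}\right) - 991 = - 412 \left(\frac{1}{3} - \left(-1\right) \left(-1\right)\right) - 991 = - 412 \left(\frac{1}{3} - 1\right) - 991 = \left(-412\right) \left(- \frac{2}{3}\right) - 991 = \frac{824}{3} - 991 = - \frac{2149}{3}$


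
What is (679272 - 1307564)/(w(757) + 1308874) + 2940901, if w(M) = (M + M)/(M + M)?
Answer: 3849271168083/1308875 ≈ 2.9409e+6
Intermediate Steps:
w(M) = 1 (w(M) = (2*M)/((2*M)) = (2*M)*(1/(2*M)) = 1)
(679272 - 1307564)/(w(757) + 1308874) + 2940901 = (679272 - 1307564)/(1 + 1308874) + 2940901 = -628292/1308875 + 2940901 = 3849271168083/1308875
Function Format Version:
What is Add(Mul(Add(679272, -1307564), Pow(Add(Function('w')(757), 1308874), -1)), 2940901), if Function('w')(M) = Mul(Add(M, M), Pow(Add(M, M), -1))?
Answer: Rational(3849271168083, 1308875) ≈ 2.9409e+6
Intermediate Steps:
Function('w')(M) = 1 (Function('w')(M) = Mul(Mul(2, M), Pow(Mul(2, M), -1)) = Mul(Mul(2, M), Mul(Rational(1, 2), Pow(M, -1))) = 1)
Add(Mul(Add(679272, -1307564), Pow(Add(Function('w')(757), 1308874), -1)), 2940901) = Add(Mul(Add(679272, -1307564), Pow(Add(1, 1308874), -1)), 2940901) = Add(Mul(-628292, Pow(1308875, -1)), 2940901) = Add(Mul(-628292, Rational(1, 1308875)), 2940901) = Add(Rational(-628292, 1308875), 2940901) = Rational(3849271168083, 1308875)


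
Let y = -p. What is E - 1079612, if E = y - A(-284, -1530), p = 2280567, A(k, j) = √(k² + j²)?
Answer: -3360179 - 2*√605389 ≈ -3.3617e+6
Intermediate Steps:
A(k, j) = √(j² + k²)
y = -2280567 (y = -1*2280567 = -2280567)
E = -2280567 - 2*√605389 (E = -2280567 - √((-1530)² + (-284)²) = -2280567 - √(2340900 + 80656) = -2280567 - √2421556 = -2280567 - 2*√605389 ≈ -2.2821e+6)
E - 1079612 = (-2280567 - 2*√605389) - 1079612 = -3360179 - 2*√605389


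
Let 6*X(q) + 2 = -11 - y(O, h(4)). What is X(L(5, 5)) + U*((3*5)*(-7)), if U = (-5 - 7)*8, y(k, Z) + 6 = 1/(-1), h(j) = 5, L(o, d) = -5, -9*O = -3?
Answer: 10079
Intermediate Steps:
O = 1/3 (O = -1/9*(-3) = 1/3 ≈ 0.33333)
y(k, Z) = -7 (y(k, Z) = -6 + 1/(-1) = -6 - 1 = -7)
U = -96 (U = -12*8 = -96)
X(q) = -1 (X(q) = -1/3 + (-11 - 1*(-7))/6 = -1/3 + (-11 + 7)/6 = -1/3 + (1/6)*(-4) = -1/3 - 2/3 = -1)
X(L(5, 5)) + U*((3*5)*(-7)) = -1 - 96*3*5*(-7) = -1 - 1440*(-7) = -1 - 96*(-105) = -1 + 10080 = 10079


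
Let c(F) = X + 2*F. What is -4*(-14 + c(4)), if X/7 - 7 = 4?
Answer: -284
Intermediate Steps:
X = 77 (X = 49 + 7*4 = 49 + 28 = 77)
c(F) = 77 + 2*F
-4*(-14 + c(4)) = -4*(-14 + (77 + 2*4)) = -4*(-14 + (77 + 8)) = -4*(-14 + 85) = -4*71 = -284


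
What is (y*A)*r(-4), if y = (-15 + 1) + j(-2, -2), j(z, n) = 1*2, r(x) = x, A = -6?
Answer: -288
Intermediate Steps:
j(z, n) = 2
y = -12 (y = (-15 + 1) + 2 = -14 + 2 = -12)
(y*A)*r(-4) = -12*(-6)*(-4) = 72*(-4) = -288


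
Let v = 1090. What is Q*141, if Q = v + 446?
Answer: 216576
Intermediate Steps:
Q = 1536 (Q = 1090 + 446 = 1536)
Q*141 = 1536*141 = 216576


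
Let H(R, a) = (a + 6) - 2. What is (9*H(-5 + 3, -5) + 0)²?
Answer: 81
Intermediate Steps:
H(R, a) = 4 + a (H(R, a) = (6 + a) - 2 = 4 + a)
(9*H(-5 + 3, -5) + 0)² = (9*(4 - 5) + 0)² = (9*(-1) + 0)² = (-9 + 0)² = (-9)² = 81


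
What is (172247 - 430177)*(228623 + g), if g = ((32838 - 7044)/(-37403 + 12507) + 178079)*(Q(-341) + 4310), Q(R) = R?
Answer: -1135019124638369435/6224 ≈ -1.8236e+14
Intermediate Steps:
g = 8798139830655/12448 (g = ((32838 - 7044)/(-37403 + 12507) + 178079)*(-341 + 4310) = (25794/(-24896) + 178079)*3969 = (25794*(-1/24896) + 178079)*3969 = (-12897/12448 + 178079)*3969 = (2216714495/12448)*3969 = 8798139830655/12448 ≈ 7.0679e+8)
(172247 - 430177)*(228623 + g) = (172247 - 430177)*(228623 + 8798139830655/12448) = -257930*8800985729759/12448 = -1135019124638369435/6224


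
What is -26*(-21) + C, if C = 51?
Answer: 597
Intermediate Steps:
-26*(-21) + C = -26*(-21) + 51 = 546 + 51 = 597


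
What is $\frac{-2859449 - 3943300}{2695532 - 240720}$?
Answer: $- \frac{6802749}{2454812} \approx -2.7712$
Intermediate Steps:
$\frac{-2859449 - 3943300}{2695532 - 240720} = - \frac{6802749}{2695532 - 240720} = - \frac{6802749}{2454812}$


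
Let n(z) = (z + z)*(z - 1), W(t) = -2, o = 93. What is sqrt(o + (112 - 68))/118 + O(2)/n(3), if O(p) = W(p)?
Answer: -1/6 + sqrt(137)/118 ≈ -0.067474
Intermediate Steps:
O(p) = -2
n(z) = 2*z*(-1 + z) (n(z) = (2*z)*(-1 + z) = 2*z*(-1 + z))
sqrt(o + (112 - 68))/118 + O(2)/n(3) = sqrt(93 + (112 - 68))/118 - 2*1/(6*(-1 + 3)) = sqrt(93 + 44)*(1/118) - 2/(2*3*2) = sqrt(137)*(1/118) - 2/12 = sqrt(137)/118 - 2*1/12 = sqrt(137)/118 - 1/6 = -1/6 + sqrt(137)/118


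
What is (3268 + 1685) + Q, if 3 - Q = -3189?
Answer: 8145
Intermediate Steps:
Q = 3192 (Q = 3 - 1*(-3189) = 3 + 3189 = 3192)
(3268 + 1685) + Q = (3268 + 1685) + 3192 = 4953 + 3192 = 8145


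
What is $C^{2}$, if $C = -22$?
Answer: $484$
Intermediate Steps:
$C^{2} = \left(-22\right)^{2} = 484$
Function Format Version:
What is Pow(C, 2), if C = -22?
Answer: 484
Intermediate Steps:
Pow(C, 2) = Pow(-22, 2) = 484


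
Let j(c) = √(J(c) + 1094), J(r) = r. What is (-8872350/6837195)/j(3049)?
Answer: -591490*√4143/1888433259 ≈ -0.020161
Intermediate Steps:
j(c) = √(1094 + c) (j(c) = √(c + 1094) = √(1094 + c))
(-8872350/6837195)/j(3049) = (-8872350/6837195)/(√(1094 + 3049)) = (-8872350*1/6837195)/(√4143) = -591490*√4143/1888433259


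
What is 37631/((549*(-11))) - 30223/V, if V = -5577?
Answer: -828830/1020591 ≈ -0.81211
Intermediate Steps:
37631/((549*(-11))) - 30223/V = 37631/((549*(-11))) - 30223/(-5577) = 37631/(-6039) - 30223*(-1/5577) = 37631*(-1/6039) + 30223/5577 = -3421/549 + 30223/5577 = -828830/1020591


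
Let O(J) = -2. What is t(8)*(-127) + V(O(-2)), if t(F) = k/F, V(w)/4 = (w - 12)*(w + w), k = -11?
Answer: 3189/8 ≈ 398.63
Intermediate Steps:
V(w) = 8*w*(-12 + w) (V(w) = 4*((w - 12)*(w + w)) = 4*((-12 + w)*(2*w)) = 4*(2*w*(-12 + w)) = 8*w*(-12 + w))
t(F) = -11/F
t(8)*(-127) + V(O(-2)) = -11/8*(-127) + 8*(-2)*(-12 - 2) = -11*⅛*(-127) + 8*(-2)*(-14) = -11/8*(-127) + 224 = 1397/8 + 224 = 3189/8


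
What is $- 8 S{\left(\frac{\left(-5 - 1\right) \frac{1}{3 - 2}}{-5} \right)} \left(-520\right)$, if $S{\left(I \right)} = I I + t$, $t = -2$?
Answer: $- \frac{11648}{5} \approx -2329.6$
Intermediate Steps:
$S{\left(I \right)} = -2 + I^{2}$ ($S{\left(I \right)} = I I - 2 = I^{2} - 2 = -2 + I^{2}$)
$- 8 S{\left(\frac{\left(-5 - 1\right) \frac{1}{3 - 2}}{-5} \right)} \left(-520\right) = - 8 \left(-2 + \left(\frac{\left(-5 - 1\right) \frac{1}{3 - 2}}{-5}\right)^{2}\right) \left(-520\right) = - 8 \left(-2 + \left(- \frac{6}{1} \left(- \frac{1}{5}\right)\right)^{2}\right) \left(-520\right) = - 8 \left(-2 + \left(\left(-6\right) 1 \left(- \frac{1}{5}\right)\right)^{2}\right) \left(-520\right) = - 8 \left(-2 + \left(\left(-6\right) \left(- \frac{1}{5}\right)\right)^{2}\right) \left(-520\right) = - 8 \left(-2 + \left(\frac{6}{5}\right)^{2}\right) \left(-520\right) = - 8 \left(-2 + \frac{36}{25}\right) \left(-520\right) = \left(-8\right) \left(- \frac{14}{25}\right) \left(-520\right) = \frac{112}{25} \left(-520\right) = - \frac{11648}{5}$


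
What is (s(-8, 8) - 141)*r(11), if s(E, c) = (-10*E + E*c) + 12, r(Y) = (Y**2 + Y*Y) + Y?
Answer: -28589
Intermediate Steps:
r(Y) = Y + 2*Y**2 (r(Y) = (Y**2 + Y**2) + Y = 2*Y**2 + Y = Y + 2*Y**2)
s(E, c) = 12 - 10*E + E*c
(s(-8, 8) - 141)*r(11) = ((12 - 10*(-8) - 8*8) - 141)*(11*(1 + 2*11)) = ((12 + 80 - 64) - 141)*(11*(1 + 22)) = (28 - 141)*(11*23) = -113*253 = -28589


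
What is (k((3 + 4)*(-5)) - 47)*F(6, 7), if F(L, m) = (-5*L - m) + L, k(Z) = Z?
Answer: 2542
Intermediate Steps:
F(L, m) = -m - 4*L (F(L, m) = (-m - 5*L) + L = -m - 4*L)
(k((3 + 4)*(-5)) - 47)*F(6, 7) = ((3 + 4)*(-5) - 47)*(-1*7 - 4*6) = (7*(-5) - 47)*(-7 - 24) = (-35 - 47)*(-31) = -82*(-31) = 2542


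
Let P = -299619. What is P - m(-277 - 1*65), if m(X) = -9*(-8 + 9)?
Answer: -299610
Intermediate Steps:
m(X) = -9 (m(X) = -9*1 = -9)
P - m(-277 - 1*65) = -299619 - 1*(-9) = -299619 + 9 = -299610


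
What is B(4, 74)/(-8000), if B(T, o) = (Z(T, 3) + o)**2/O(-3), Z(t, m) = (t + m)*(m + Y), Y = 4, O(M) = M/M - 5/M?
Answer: -45387/64000 ≈ -0.70917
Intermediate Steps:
O(M) = 1 - 5/M
Z(t, m) = (4 + m)*(m + t) (Z(t, m) = (t + m)*(m + 4) = (m + t)*(4 + m) = (4 + m)*(m + t))
B(T, o) = 3*(21 + o + 7*T)**2/8 (B(T, o) = ((3**2 + 4*3 + 4*T + 3*T) + o)**2/(((-5 - 3)/(-3))) = ((9 + 12 + 4*T + 3*T) + o)**2/((-1/3*(-8))) = ((21 + 7*T) + o)**2/(8/3) = (21 + o + 7*T)**2*(3/8) = 3*(21 + o + 7*T)**2/8)
B(4, 74)/(-8000) = (3*(21 + 74 + 7*4)**2/8)/(-8000) = (3*(21 + 74 + 28)**2/8)*(-1/8000) = ((3/8)*123**2)*(-1/8000) = ((3/8)*15129)*(-1/8000) = (45387/8)*(-1/8000) = -45387/64000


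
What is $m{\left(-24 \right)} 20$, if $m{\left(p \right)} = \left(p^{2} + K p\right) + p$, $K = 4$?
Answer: $9120$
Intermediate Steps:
$m{\left(p \right)} = p^{2} + 5 p$ ($m{\left(p \right)} = \left(p^{2} + 4 p\right) + p = p^{2} + 5 p$)
$m{\left(-24 \right)} 20 = - 24 \left(5 - 24\right) 20 = \left(-24\right) \left(-19\right) 20 = 456 \cdot 20 = 9120$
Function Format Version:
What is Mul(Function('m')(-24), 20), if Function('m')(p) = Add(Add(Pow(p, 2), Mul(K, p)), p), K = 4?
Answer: 9120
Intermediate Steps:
Function('m')(p) = Add(Pow(p, 2), Mul(5, p)) (Function('m')(p) = Add(Add(Pow(p, 2), Mul(4, p)), p) = Add(Pow(p, 2), Mul(5, p)))
Mul(Function('m')(-24), 20) = Mul(Mul(-24, Add(5, -24)), 20) = Mul(Mul(-24, -19), 20) = Mul(456, 20) = 9120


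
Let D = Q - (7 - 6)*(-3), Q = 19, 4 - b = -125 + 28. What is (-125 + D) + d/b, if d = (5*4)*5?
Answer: -10303/101 ≈ -102.01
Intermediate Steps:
d = 100 (d = 20*5 = 100)
b = 101 (b = 4 - (-125 + 28) = 4 - 1*(-97) = 4 + 97 = 101)
D = 22 (D = 19 - (7 - 6)*(-3) = 19 - (-3) = 19 - 1*(-3) = 19 + 3 = 22)
(-125 + D) + d/b = (-125 + 22) + 100/101 = -103 + 100*(1/101) = -103 + 100/101 = -10303/101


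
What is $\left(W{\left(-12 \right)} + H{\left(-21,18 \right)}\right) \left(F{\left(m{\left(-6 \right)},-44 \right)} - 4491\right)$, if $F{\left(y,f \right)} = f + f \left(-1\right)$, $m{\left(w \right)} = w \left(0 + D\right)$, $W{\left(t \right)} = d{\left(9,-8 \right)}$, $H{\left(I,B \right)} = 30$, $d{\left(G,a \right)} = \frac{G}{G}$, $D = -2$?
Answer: $-139221$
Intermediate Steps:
$d{\left(G,a \right)} = 1$
$W{\left(t \right)} = 1$
$m{\left(w \right)} = - 2 w$ ($m{\left(w \right)} = w \left(0 - 2\right) = w \left(-2\right) = - 2 w$)
$F{\left(y,f \right)} = 0$ ($F{\left(y,f \right)} = f - f = 0$)
$\left(W{\left(-12 \right)} + H{\left(-21,18 \right)}\right) \left(F{\left(m{\left(-6 \right)},-44 \right)} - 4491\right) = \left(1 + 30\right) \left(0 - 4491\right) = 31 \left(-4491\right) = -139221$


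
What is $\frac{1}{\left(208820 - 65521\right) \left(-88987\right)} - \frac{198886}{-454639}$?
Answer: $\frac{2536144174747479}{5797442010346207} \approx 0.43746$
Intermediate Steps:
$\frac{1}{\left(208820 - 65521\right) \left(-88987\right)} - \frac{198886}{-454639} = \frac{1}{143299} \left(- \frac{1}{88987}\right) - - \frac{198886}{454639} = \frac{1}{143299} \left(- \frac{1}{88987}\right) + \frac{198886}{454639} = - \frac{1}{12751748113} + \frac{198886}{454639} = \frac{2536144174747479}{5797442010346207}$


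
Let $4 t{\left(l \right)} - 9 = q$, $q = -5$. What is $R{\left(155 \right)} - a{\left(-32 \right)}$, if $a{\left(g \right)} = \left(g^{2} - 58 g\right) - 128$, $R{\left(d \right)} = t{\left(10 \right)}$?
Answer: $-2751$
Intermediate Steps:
$t{\left(l \right)} = 1$ ($t{\left(l \right)} = \frac{9}{4} + \frac{1}{4} \left(-5\right) = \frac{9}{4} - \frac{5}{4} = 1$)
$R{\left(d \right)} = 1$
$a{\left(g \right)} = -128 + g^{2} - 58 g$
$R{\left(155 \right)} - a{\left(-32 \right)} = 1 - \left(-128 + \left(-32\right)^{2} - -1856\right) = 1 - \left(-128 + 1024 + 1856\right) = 1 - 2752 = -2751$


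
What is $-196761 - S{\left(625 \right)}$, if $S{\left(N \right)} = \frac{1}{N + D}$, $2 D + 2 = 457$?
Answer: $- \frac{335477507}{1705} \approx -1.9676 \cdot 10^{5}$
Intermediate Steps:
$D = \frac{455}{2}$ ($D = -1 + \frac{1}{2} \cdot 457 = -1 + \frac{457}{2} = \frac{455}{2} \approx 227.5$)
$S{\left(N \right)} = \frac{1}{\frac{455}{2} + N}$ ($S{\left(N \right)} = \frac{1}{N + \frac{455}{2}} = \frac{1}{\frac{455}{2} + N}$)
$-196761 - S{\left(625 \right)} = -196761 - \frac{2}{455 + 2 \cdot 625} = -196761 - \frac{2}{455 + 1250} = -196761 - \frac{2}{1705} = - \frac{335477507}{1705}$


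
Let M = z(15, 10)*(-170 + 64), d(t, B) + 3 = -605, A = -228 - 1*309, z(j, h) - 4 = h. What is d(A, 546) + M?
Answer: -2092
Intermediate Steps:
z(j, h) = 4 + h
A = -537 (A = -228 - 309 = -537)
d(t, B) = -608 (d(t, B) = -3 - 605 = -608)
M = -1484 (M = (4 + 10)*(-170 + 64) = 14*(-106) = -1484)
d(A, 546) + M = -608 - 1484 = -2092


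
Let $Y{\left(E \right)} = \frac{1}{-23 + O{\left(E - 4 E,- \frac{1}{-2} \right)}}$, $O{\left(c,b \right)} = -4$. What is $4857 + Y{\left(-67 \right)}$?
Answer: $\frac{131138}{27} \approx 4857.0$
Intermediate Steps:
$Y{\left(E \right)} = - \frac{1}{27}$ ($Y{\left(E \right)} = \frac{1}{-23 - 4} = \frac{1}{-27} = - \frac{1}{27}$)
$4857 + Y{\left(-67 \right)} = 4857 - \frac{1}{27} = \frac{131138}{27}$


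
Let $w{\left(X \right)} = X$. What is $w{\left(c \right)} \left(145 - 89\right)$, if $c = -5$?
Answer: $-280$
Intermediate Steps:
$w{\left(c \right)} \left(145 - 89\right) = - 5 \left(145 - 89\right) = \left(-5\right) 56 = -280$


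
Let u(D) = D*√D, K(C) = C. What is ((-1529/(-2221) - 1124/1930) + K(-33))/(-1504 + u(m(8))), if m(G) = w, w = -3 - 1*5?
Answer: 552253619/25256234760 - 11750077*I*√2/50512469520 ≈ 0.021866 - 0.00032897*I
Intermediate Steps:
w = -8 (w = -3 - 5 = -8)
m(G) = -8
u(D) = D^(3/2)
((-1529/(-2221) - 1124/1930) + K(-33))/(-1504 + u(m(8))) = ((-1529/(-2221) - 1124/1930) - 33)/(-1504 + (-8)^(3/2)) = ((-1529*(-1/2221) - 1124*1/1930) - 33)/(-1504 - 16*I*√2) = ((1529/2221 - 562/965) - 33)/(-1504 - 16*I*√2) = (227283/2143265 - 33)/(-1504 - 16*I*√2) = -70500462/(2143265*(-1504 - 16*I*√2))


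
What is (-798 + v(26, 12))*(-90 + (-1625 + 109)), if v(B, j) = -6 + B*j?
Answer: 790152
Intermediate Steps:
(-798 + v(26, 12))*(-90 + (-1625 + 109)) = (-798 + (-6 + 26*12))*(-90 + (-1625 + 109)) = (-798 + (-6 + 312))*(-90 - 1516) = (-798 + 306)*(-1606) = -492*(-1606) = 790152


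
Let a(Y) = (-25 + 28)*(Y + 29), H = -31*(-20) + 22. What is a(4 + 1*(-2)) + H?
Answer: 735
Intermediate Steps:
H = 642 (H = 620 + 22 = 642)
a(Y) = 87 + 3*Y (a(Y) = 3*(29 + Y) = 87 + 3*Y)
a(4 + 1*(-2)) + H = (87 + 3*(4 + 1*(-2))) + 642 = (87 + 3*(4 - 2)) + 642 = (87 + 3*2) + 642 = (87 + 6) + 642 = 93 + 642 = 735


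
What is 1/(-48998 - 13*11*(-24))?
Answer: -1/45566 ≈ -2.1946e-5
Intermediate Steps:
1/(-48998 - 13*11*(-24)) = 1/(-48998 - 143*(-24)) = 1/(-48998 + 3432) = 1/(-45566) = -1/45566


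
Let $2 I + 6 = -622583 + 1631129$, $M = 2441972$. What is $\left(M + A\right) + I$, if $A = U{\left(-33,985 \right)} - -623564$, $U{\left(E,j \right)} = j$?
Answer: $3570791$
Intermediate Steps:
$I = 504270$ ($I = -3 + \frac{-622583 + 1631129}{2} = -3 + \frac{1}{2} \cdot 1008546 = -3 + 504273 = 504270$)
$A = 624549$ ($A = 985 - -623564 = 985 + 623564 = 624549$)
$\left(M + A\right) + I = \left(2441972 + 624549\right) + 504270 = 3066521 + 504270 = 3570791$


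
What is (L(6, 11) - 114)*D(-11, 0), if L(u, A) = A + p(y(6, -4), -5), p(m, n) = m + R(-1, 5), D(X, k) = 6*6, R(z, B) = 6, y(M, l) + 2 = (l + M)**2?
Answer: -3420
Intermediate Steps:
y(M, l) = -2 + (M + l)**2 (y(M, l) = -2 + (l + M)**2 = -2 + (M + l)**2)
D(X, k) = 36
p(m, n) = 6 + m (p(m, n) = m + 6 = 6 + m)
L(u, A) = 8 + A (L(u, A) = A + (6 + (-2 + (6 - 4)**2)) = A + (6 + (-2 + 2**2)) = A + (6 + (-2 + 4)) = A + (6 + 2) = A + 8 = 8 + A)
(L(6, 11) - 114)*D(-11, 0) = ((8 + 11) - 114)*36 = (19 - 114)*36 = -95*36 = -3420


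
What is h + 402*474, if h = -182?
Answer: 190366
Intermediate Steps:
h + 402*474 = -182 + 402*474 = -182 + 190548 = 190366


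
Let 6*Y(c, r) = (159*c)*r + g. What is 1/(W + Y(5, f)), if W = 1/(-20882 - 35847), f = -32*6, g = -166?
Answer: -170187/4334265790 ≈ -3.9265e-5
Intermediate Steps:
f = -192
Y(c, r) = -83/3 + 53*c*r/2 (Y(c, r) = ((159*c)*r - 166)/6 = (159*c*r - 166)/6 = (-166 + 159*c*r)/6 = -83/3 + 53*c*r/2)
W = -1/56729 (W = 1/(-56729) = -1/56729 ≈ -1.7628e-5)
1/(W + Y(5, f)) = 1/(-1/56729 + (-83/3 + (53/2)*5*(-192))) = 1/(-1/56729 + (-83/3 - 25440)) = 1/(-1/56729 - 76403/3) = 1/(-4334265790/170187) = -170187/4334265790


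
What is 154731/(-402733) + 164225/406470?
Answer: 649063471/32739776502 ≈ 0.019825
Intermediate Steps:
154731/(-402733) + 164225/406470 = 154731*(-1/402733) + 164225*(1/406470) = -154731/402733 + 32845/81294 = 649063471/32739776502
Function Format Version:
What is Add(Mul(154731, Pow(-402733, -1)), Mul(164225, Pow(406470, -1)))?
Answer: Rational(649063471, 32739776502) ≈ 0.019825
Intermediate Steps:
Add(Mul(154731, Pow(-402733, -1)), Mul(164225, Pow(406470, -1))) = Add(Mul(154731, Rational(-1, 402733)), Mul(164225, Rational(1, 406470))) = Add(Rational(-154731, 402733), Rational(32845, 81294)) = Rational(649063471, 32739776502)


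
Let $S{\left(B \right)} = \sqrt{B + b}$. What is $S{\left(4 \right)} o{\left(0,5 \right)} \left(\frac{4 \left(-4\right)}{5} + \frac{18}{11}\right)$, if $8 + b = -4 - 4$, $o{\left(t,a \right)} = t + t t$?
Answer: $0$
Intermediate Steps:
$o{\left(t,a \right)} = t + t^{2}$
$b = -16$ ($b = -8 - 8 = -16$)
$S{\left(B \right)} = \sqrt{-16 + B}$ ($S{\left(B \right)} = \sqrt{B - 16} = \sqrt{-16 + B}$)
$S{\left(4 \right)} o{\left(0,5 \right)} \left(\frac{4 \left(-4\right)}{5} + \frac{18}{11}\right) = \sqrt{-16 + 4} \cdot 0 \left(1 + 0\right) \left(\frac{4 \left(-4\right)}{5} + \frac{18}{11}\right) = \sqrt{-12} \cdot 0 \cdot 1 \left(\left(-16\right) \frac{1}{5} + 18 \cdot \frac{1}{11}\right) = 2 i \sqrt{3} \cdot 0 \left(- \frac{16}{5} + \frac{18}{11}\right) = 0 \left(- \frac{86}{55}\right) = 0$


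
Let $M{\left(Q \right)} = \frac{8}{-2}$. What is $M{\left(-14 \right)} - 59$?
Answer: $-63$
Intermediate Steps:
$M{\left(Q \right)} = -4$ ($M{\left(Q \right)} = 8 \left(- \frac{1}{2}\right) = -4$)
$M{\left(-14 \right)} - 59 = -4 - 59 = -63$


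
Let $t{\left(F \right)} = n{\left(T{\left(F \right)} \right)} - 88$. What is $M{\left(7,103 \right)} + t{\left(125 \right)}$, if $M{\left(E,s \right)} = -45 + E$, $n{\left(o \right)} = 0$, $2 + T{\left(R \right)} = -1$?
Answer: $-126$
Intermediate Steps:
$T{\left(R \right)} = -3$ ($T{\left(R \right)} = -2 - 1 = -3$)
$t{\left(F \right)} = -88$ ($t{\left(F \right)} = 0 - 88 = -88$)
$M{\left(7,103 \right)} + t{\left(125 \right)} = \left(-45 + 7\right) - 88 = -38 - 88 = -126$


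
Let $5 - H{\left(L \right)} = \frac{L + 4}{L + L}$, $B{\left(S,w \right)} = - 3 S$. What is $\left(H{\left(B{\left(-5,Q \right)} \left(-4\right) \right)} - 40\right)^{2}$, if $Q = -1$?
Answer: $\frac{283024}{225} \approx 1257.9$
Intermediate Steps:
$H{\left(L \right)} = 5 - \frac{4 + L}{2 L}$ ($H{\left(L \right)} = 5 - \frac{L + 4}{L + L} = 5 - \frac{4 + L}{2 L}$)
$\left(H{\left(B{\left(-5,Q \right)} \left(-4\right) \right)} - 40\right)^{2} = \left(\left(\frac{9}{2} - \frac{2}{\left(-3\right) \left(-5\right) \left(-4\right)}\right) - 40\right)^{2} = \left(\left(\frac{9}{2} - \frac{2}{15 \left(-4\right)}\right) - 40\right)^{2} = \left(\left(\frac{9}{2} - \frac{2}{-60}\right) - 40\right)^{2} = \left(\left(\frac{9}{2} - - \frac{1}{30}\right) - 40\right)^{2} = \left(\left(\frac{9}{2} + \frac{1}{30}\right) - 40\right)^{2} = \left(\frac{68}{15} - 40\right)^{2} = \left(- \frac{532}{15}\right)^{2} = \frac{283024}{225}$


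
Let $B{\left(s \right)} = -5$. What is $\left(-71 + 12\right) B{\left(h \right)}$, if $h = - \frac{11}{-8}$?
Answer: $295$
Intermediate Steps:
$h = \frac{11}{8}$ ($h = \left(-11\right) \left(- \frac{1}{8}\right) = \frac{11}{8} \approx 1.375$)
$\left(-71 + 12\right) B{\left(h \right)} = \left(-71 + 12\right) \left(-5\right) = \left(-59\right) \left(-5\right) = 295$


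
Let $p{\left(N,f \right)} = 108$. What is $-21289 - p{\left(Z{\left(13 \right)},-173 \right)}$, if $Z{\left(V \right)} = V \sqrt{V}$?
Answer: $-21397$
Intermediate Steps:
$Z{\left(V \right)} = V^{\frac{3}{2}}$
$-21289 - p{\left(Z{\left(13 \right)},-173 \right)} = -21289 - 108 = -21397$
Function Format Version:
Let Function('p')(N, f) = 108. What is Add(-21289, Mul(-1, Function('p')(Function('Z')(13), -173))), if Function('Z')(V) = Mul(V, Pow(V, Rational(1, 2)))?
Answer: -21397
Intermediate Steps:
Function('Z')(V) = Pow(V, Rational(3, 2))
Add(-21289, Mul(-1, Function('p')(Function('Z')(13), -173))) = Add(-21289, Mul(-1, 108)) = Add(-21289, -108) = -21397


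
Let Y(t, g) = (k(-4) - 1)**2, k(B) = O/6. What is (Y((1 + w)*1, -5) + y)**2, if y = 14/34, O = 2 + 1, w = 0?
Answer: 2025/4624 ≈ 0.43793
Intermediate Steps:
O = 3
k(B) = 1/2 (k(B) = 3/6 = 3*(1/6) = 1/2)
y = 7/17 (y = 14*(1/34) = 7/17 ≈ 0.41176)
Y(t, g) = 1/4 (Y(t, g) = (1/2 - 1)**2 = (-1/2)**2 = 1/4)
(Y((1 + w)*1, -5) + y)**2 = (1/4 + 7/17)**2 = (45/68)**2 = 2025/4624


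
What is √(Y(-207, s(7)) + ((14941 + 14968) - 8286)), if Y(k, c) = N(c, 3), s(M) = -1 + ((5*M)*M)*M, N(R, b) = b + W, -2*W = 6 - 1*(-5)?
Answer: √86482/2 ≈ 147.04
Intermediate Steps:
W = -11/2 (W = -(6 - 1*(-5))/2 = -(6 + 5)/2 = -½*11 = -11/2 ≈ -5.5000)
N(R, b) = -11/2 + b (N(R, b) = b - 11/2 = -11/2 + b)
s(M) = -1 + 5*M³ (s(M) = -1 + (5*M²)*M = -1 + 5*M³)
Y(k, c) = -5/2 (Y(k, c) = -11/2 + 3 = -5/2)
√(Y(-207, s(7)) + ((14941 + 14968) - 8286)) = √(-5/2 + ((14941 + 14968) - 8286)) = √(-5/2 + (29909 - 8286)) = √(-5/2 + 21623) = √(43241/2) = √86482/2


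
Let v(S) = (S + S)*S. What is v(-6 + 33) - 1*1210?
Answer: 248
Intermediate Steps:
v(S) = 2*S**2 (v(S) = (2*S)*S = 2*S**2)
v(-6 + 33) - 1*1210 = 2*(-6 + 33)**2 - 1*1210 = 2*27**2 - 1210 = 2*729 - 1210 = 1458 - 1210 = 248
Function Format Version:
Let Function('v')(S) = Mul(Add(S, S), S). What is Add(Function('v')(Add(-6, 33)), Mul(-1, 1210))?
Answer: 248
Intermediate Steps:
Function('v')(S) = Mul(2, Pow(S, 2)) (Function('v')(S) = Mul(Mul(2, S), S) = Mul(2, Pow(S, 2)))
Add(Function('v')(Add(-6, 33)), Mul(-1, 1210)) = Add(Mul(2, Pow(Add(-6, 33), 2)), Mul(-1, 1210)) = Add(Mul(2, Pow(27, 2)), -1210) = Add(Mul(2, 729), -1210) = Add(1458, -1210) = 248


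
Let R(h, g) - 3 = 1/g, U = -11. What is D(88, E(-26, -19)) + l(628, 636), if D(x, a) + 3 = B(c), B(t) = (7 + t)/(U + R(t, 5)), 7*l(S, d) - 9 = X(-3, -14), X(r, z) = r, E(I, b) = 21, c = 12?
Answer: -1250/273 ≈ -4.5788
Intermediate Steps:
R(h, g) = 3 + 1/g
l(S, d) = 6/7 (l(S, d) = 9/7 + (1/7)*(-3) = 9/7 - 3/7 = 6/7)
B(t) = -35/39 - 5*t/39 (B(t) = (7 + t)/(-11 + (3 + 1/5)) = (7 + t)/(-11 + 16/5) = (7 + t)/(-39/5) = (7 + t)*(-5/39) = -35/39 - 5*t/39)
D(x, a) = -212/39 (D(x, a) = -3 + (-35/39 - 5/39*12) = -3 + (-35/39 - 20/13) = -3 - 95/39 = -212/39)
D(88, E(-26, -19)) + l(628, 636) = -212/39 + 6/7 = -1250/273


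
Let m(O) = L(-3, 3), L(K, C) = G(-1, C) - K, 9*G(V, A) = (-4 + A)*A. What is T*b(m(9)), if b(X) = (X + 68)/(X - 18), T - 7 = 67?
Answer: -7844/23 ≈ -341.04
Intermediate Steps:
G(V, A) = A*(-4 + A)/9 (G(V, A) = ((-4 + A)*A)/9 = (A*(-4 + A))/9 = A*(-4 + A)/9)
L(K, C) = -K + C*(-4 + C)/9 (L(K, C) = C*(-4 + C)/9 - K = -K + C*(-4 + C)/9)
m(O) = 8/3 (m(O) = -1*(-3) + (1/9)*3*(-4 + 3) = 3 + (1/9)*3*(-1) = 3 - 1/3 = 8/3)
T = 74 (T = 7 + 67 = 74)
b(X) = (68 + X)/(-18 + X)
T*b(m(9)) = 74*((68 + 8/3)/(-18 + 8/3)) = 74*((212/3)/(-46/3)) = 74*(-3/46*212/3) = 74*(-106/23) = -7844/23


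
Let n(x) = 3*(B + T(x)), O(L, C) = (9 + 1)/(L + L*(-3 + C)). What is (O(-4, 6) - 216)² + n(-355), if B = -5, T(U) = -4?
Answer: 3001561/64 ≈ 46899.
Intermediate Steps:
O(L, C) = 10/(L + L*(-3 + C))
n(x) = -27 (n(x) = 3*(-5 - 4) = 3*(-9) = -27)
(O(-4, 6) - 216)² + n(-355) = (10/(-4*(-2 + 6)) - 216)² - 27 = (10*(-¼)/4 - 216)² - 27 = (10*(-¼)*(¼) - 216)² - 27 = (-5/8 - 216)² - 27 = (-1733/8)² - 27 = 3003289/64 - 27 = 3001561/64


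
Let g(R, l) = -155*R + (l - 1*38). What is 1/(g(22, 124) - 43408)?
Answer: -1/46732 ≈ -2.1399e-5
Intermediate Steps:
g(R, l) = -38 + l - 155*R (g(R, l) = -155*R + (l - 38) = -155*R + (-38 + l) = -38 + l - 155*R)
1/(g(22, 124) - 43408) = 1/((-38 + 124 - 155*22) - 43408) = 1/((-38 + 124 - 3410) - 43408) = 1/(-3324 - 43408) = 1/(-46732) = -1/46732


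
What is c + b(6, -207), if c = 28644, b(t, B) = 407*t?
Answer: 31086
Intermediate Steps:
c + b(6, -207) = 28644 + 407*6 = 28644 + 2442 = 31086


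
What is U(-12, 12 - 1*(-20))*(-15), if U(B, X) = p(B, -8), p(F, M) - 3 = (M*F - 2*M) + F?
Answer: -1545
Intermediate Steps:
p(F, M) = 3 + F - 2*M + F*M (p(F, M) = 3 + ((M*F - 2*M) + F) = 3 + ((F*M - 2*M) + F) = 3 + ((-2*M + F*M) + F) = 3 + (F - 2*M + F*M) = 3 + F - 2*M + F*M)
U(B, X) = 19 - 7*B (U(B, X) = 3 + B - 2*(-8) + B*(-8) = 3 + B + 16 - 8*B = 19 - 7*B)
U(-12, 12 - 1*(-20))*(-15) = (19 - 7*(-12))*(-15) = (19 + 84)*(-15) = 103*(-15) = -1545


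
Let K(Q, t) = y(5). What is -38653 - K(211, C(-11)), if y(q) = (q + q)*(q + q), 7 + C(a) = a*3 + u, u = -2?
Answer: -38753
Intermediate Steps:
C(a) = -9 + 3*a (C(a) = -7 + (a*3 - 2) = -7 + (3*a - 2) = -7 + (-2 + 3*a) = -9 + 3*a)
y(q) = 4*q² (y(q) = (2*q)*(2*q) = 4*q²)
K(Q, t) = 100 (K(Q, t) = 4*5² = 4*25 = 100)
-38653 - K(211, C(-11)) = -38653 - 1*100 = -38653 - 100 = -38753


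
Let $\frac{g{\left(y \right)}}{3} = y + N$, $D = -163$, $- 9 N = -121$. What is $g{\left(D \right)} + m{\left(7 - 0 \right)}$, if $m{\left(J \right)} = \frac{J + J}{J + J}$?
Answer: $- \frac{1343}{3} \approx -447.67$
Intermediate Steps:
$N = \frac{121}{9}$ ($N = \left(- \frac{1}{9}\right) \left(-121\right) = \frac{121}{9} \approx 13.444$)
$g{\left(y \right)} = \frac{121}{3} + 3 y$ ($g{\left(y \right)} = 3 \left(y + \frac{121}{9}\right) = 3 \left(\frac{121}{9} + y\right) = \frac{121}{3} + 3 y$)
$m{\left(J \right)} = 1$ ($m{\left(J \right)} = \frac{2 J}{2 J} = 2 J \frac{1}{2 J} = 1$)
$g{\left(D \right)} + m{\left(7 - 0 \right)} = \left(\frac{121}{3} + 3 \left(-163\right)\right) + 1 = \left(\frac{121}{3} - 489\right) + 1 = - \frac{1346}{3} + 1 = - \frac{1343}{3}$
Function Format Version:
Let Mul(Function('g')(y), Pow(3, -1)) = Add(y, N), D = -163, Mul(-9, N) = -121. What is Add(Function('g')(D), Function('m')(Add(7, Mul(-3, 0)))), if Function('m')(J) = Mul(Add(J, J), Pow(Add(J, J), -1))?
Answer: Rational(-1343, 3) ≈ -447.67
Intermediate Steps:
N = Rational(121, 9) (N = Mul(Rational(-1, 9), -121) = Rational(121, 9) ≈ 13.444)
Function('g')(y) = Add(Rational(121, 3), Mul(3, y)) (Function('g')(y) = Mul(3, Add(y, Rational(121, 9))) = Mul(3, Add(Rational(121, 9), y)) = Add(Rational(121, 3), Mul(3, y)))
Function('m')(J) = 1 (Function('m')(J) = Mul(Mul(2, J), Pow(Mul(2, J), -1)) = Mul(Mul(2, J), Mul(Rational(1, 2), Pow(J, -1))) = 1)
Add(Function('g')(D), Function('m')(Add(7, Mul(-3, 0)))) = Add(Add(Rational(121, 3), Mul(3, -163)), 1) = Add(Add(Rational(121, 3), -489), 1) = Add(Rational(-1346, 3), 1) = Rational(-1343, 3)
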